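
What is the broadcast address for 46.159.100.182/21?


Network: 46.159.96.0/21
Host bits = 11
Set all host bits to 1:
Broadcast: 46.159.103.255


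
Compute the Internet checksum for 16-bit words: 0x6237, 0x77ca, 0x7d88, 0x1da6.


Sum all words (with carry folding):
+ 0x6237 = 0x6237
+ 0x77ca = 0xda01
+ 0x7d88 = 0x578a
+ 0x1da6 = 0x7530
One's complement: ~0x7530
Checksum = 0x8acf


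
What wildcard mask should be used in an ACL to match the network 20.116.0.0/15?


Subnet mask: 255.254.0.0
Wildcard = 255.255.255.255 - subnet mask
255 - 255 = 0
255 - 254 = 1
255 - 0 = 255
255 - 0 = 255
Wildcard: 0.1.255.255


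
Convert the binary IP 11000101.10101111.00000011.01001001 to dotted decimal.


11000101 = 197
10101111 = 175
00000011 = 3
01001001 = 73
IP: 197.175.3.73


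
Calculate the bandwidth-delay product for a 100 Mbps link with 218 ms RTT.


BDP = bandwidth * RTT
= 100 Mbps * 218 ms
= 100 * 1e6 * 218 / 1000 bits
= 21800000 bits
= 2725000 bytes
= 2661.1328 KB
BDP = 21800000 bits (2725000 bytes)


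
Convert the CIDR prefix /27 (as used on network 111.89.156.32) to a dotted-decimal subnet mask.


/27 means 27 network bits, 5 host bits
Binary: 11111111111111111111111111100000
Mask: 255.255.255.224


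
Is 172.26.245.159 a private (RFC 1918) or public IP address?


RFC 1918 private ranges:
  10.0.0.0/8 (10.0.0.0 - 10.255.255.255)
  172.16.0.0/12 (172.16.0.0 - 172.31.255.255)
  192.168.0.0/16 (192.168.0.0 - 192.168.255.255)
Private (in 172.16.0.0/12)


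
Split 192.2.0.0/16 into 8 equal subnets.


New prefix = 16 + 3 = 19
Each subnet has 8192 addresses
  192.2.0.0/19
  192.2.32.0/19
  192.2.64.0/19
  192.2.96.0/19
  192.2.128.0/19
  192.2.160.0/19
  192.2.192.0/19
  192.2.224.0/19
Subnets: 192.2.0.0/19, 192.2.32.0/19, 192.2.64.0/19, 192.2.96.0/19, 192.2.128.0/19, 192.2.160.0/19, 192.2.192.0/19, 192.2.224.0/19


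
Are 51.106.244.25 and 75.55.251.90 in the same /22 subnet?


Mask: 255.255.252.0
51.106.244.25 AND mask = 51.106.244.0
75.55.251.90 AND mask = 75.55.248.0
No, different subnets (51.106.244.0 vs 75.55.248.0)


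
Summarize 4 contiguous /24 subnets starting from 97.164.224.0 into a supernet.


Original prefix: /24
Number of subnets: 4 = 2^2
New prefix = 24 - 2 = 22
Supernet: 97.164.224.0/22


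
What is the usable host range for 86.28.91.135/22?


Network: 86.28.88.0
Broadcast: 86.28.91.255
First usable = network + 1
Last usable = broadcast - 1
Range: 86.28.88.1 to 86.28.91.254


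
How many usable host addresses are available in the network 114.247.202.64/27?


Host bits = 32 - 27 = 5
Total addresses = 2^5 = 32
Usable = total - 2 (network and broadcast)
Usable hosts: 30


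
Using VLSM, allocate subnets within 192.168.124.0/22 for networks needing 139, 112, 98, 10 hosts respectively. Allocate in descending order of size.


139 hosts -> /24 (254 usable): 192.168.124.0/24
112 hosts -> /25 (126 usable): 192.168.125.0/25
98 hosts -> /25 (126 usable): 192.168.125.128/25
10 hosts -> /28 (14 usable): 192.168.126.0/28
Allocation: 192.168.124.0/24 (139 hosts, 254 usable); 192.168.125.0/25 (112 hosts, 126 usable); 192.168.125.128/25 (98 hosts, 126 usable); 192.168.126.0/28 (10 hosts, 14 usable)


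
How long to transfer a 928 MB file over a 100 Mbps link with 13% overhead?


Effective throughput = 100 * (1 - 13/100) = 87 Mbps
File size in Mb = 928 * 8 = 7424 Mb
Time = 7424 / 87
Time = 85.3333 seconds


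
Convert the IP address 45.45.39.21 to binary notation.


45 = 00101101
45 = 00101101
39 = 00100111
21 = 00010101
Binary: 00101101.00101101.00100111.00010101


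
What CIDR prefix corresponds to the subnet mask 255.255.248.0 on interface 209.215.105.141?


Binary: 11111111.11111111.11111000.00000000
Count leading 1s
Prefix: /21


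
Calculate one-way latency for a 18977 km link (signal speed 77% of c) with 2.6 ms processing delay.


Speed = 0.77 * 3e5 km/s = 231000 km/s
Propagation delay = 18977 / 231000 = 0.0822 s = 82.1515 ms
Processing delay = 2.6 ms
Total one-way latency = 84.7515 ms


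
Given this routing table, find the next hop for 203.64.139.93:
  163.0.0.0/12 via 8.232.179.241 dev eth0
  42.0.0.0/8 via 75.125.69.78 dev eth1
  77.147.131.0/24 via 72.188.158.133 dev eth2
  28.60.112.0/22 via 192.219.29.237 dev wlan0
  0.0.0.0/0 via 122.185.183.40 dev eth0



Longest prefix match for 203.64.139.93:
  /12 163.0.0.0: no
  /8 42.0.0.0: no
  /24 77.147.131.0: no
  /22 28.60.112.0: no
  /0 0.0.0.0: MATCH
Selected: next-hop 122.185.183.40 via eth0 (matched /0)


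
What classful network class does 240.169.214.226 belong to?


First octet: 240
Binary: 11110000
1111xxxx -> Class E (240-255)
Class E (reserved), default mask N/A


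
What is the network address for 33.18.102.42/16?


IP:   00100001.00010010.01100110.00101010
Mask: 11111111.11111111.00000000.00000000
AND operation:
Net:  00100001.00010010.00000000.00000000
Network: 33.18.0.0/16


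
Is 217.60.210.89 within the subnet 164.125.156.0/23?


Subnet network: 164.125.156.0
Test IP AND mask: 217.60.210.0
No, 217.60.210.89 is not in 164.125.156.0/23


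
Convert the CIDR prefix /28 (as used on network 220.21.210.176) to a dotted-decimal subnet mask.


/28 means 28 network bits, 4 host bits
Binary: 11111111111111111111111111110000
Mask: 255.255.255.240


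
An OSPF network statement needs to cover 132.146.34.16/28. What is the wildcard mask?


Subnet mask: 255.255.255.240
Wildcard = 255.255.255.255 - subnet mask
255 - 255 = 0
255 - 255 = 0
255 - 255 = 0
255 - 240 = 15
Wildcard: 0.0.0.15


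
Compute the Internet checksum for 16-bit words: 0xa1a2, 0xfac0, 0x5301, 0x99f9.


Sum all words (with carry folding):
+ 0xa1a2 = 0xa1a2
+ 0xfac0 = 0x9c63
+ 0x5301 = 0xef64
+ 0x99f9 = 0x895e
One's complement: ~0x895e
Checksum = 0x76a1


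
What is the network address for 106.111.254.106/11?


IP:   01101010.01101111.11111110.01101010
Mask: 11111111.11100000.00000000.00000000
AND operation:
Net:  01101010.01100000.00000000.00000000
Network: 106.96.0.0/11


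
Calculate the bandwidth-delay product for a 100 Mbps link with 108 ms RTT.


BDP = bandwidth * RTT
= 100 Mbps * 108 ms
= 100 * 1e6 * 108 / 1000 bits
= 10800000 bits
= 1350000 bytes
= 1318.3594 KB
BDP = 10800000 bits (1350000 bytes)


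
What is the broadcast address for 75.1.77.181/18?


Network: 75.1.64.0/18
Host bits = 14
Set all host bits to 1:
Broadcast: 75.1.127.255


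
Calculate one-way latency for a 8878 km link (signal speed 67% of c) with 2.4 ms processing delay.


Speed = 0.67 * 3e5 km/s = 201000 km/s
Propagation delay = 8878 / 201000 = 0.0442 s = 44.1692 ms
Processing delay = 2.4 ms
Total one-way latency = 46.5692 ms


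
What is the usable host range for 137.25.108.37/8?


Network: 137.0.0.0
Broadcast: 137.255.255.255
First usable = network + 1
Last usable = broadcast - 1
Range: 137.0.0.1 to 137.255.255.254


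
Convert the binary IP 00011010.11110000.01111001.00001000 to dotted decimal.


00011010 = 26
11110000 = 240
01111001 = 121
00001000 = 8
IP: 26.240.121.8


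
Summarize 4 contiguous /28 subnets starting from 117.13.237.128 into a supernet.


Original prefix: /28
Number of subnets: 4 = 2^2
New prefix = 28 - 2 = 26
Supernet: 117.13.237.128/26


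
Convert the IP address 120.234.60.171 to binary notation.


120 = 01111000
234 = 11101010
60 = 00111100
171 = 10101011
Binary: 01111000.11101010.00111100.10101011


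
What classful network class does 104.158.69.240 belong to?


First octet: 104
Binary: 01101000
0xxxxxxx -> Class A (1-126)
Class A, default mask 255.0.0.0 (/8)


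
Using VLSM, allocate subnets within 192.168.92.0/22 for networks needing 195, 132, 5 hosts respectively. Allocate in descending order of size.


195 hosts -> /24 (254 usable): 192.168.92.0/24
132 hosts -> /24 (254 usable): 192.168.93.0/24
5 hosts -> /29 (6 usable): 192.168.94.0/29
Allocation: 192.168.92.0/24 (195 hosts, 254 usable); 192.168.93.0/24 (132 hosts, 254 usable); 192.168.94.0/29 (5 hosts, 6 usable)


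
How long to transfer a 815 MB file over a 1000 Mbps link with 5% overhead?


Effective throughput = 1000 * (1 - 5/100) = 950 Mbps
File size in Mb = 815 * 8 = 6520 Mb
Time = 6520 / 950
Time = 6.8632 seconds


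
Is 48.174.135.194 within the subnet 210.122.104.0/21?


Subnet network: 210.122.104.0
Test IP AND mask: 48.174.128.0
No, 48.174.135.194 is not in 210.122.104.0/21


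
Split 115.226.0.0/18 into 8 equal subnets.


New prefix = 18 + 3 = 21
Each subnet has 2048 addresses
  115.226.0.0/21
  115.226.8.0/21
  115.226.16.0/21
  115.226.24.0/21
  115.226.32.0/21
  115.226.40.0/21
  115.226.48.0/21
  115.226.56.0/21
Subnets: 115.226.0.0/21, 115.226.8.0/21, 115.226.16.0/21, 115.226.24.0/21, 115.226.32.0/21, 115.226.40.0/21, 115.226.48.0/21, 115.226.56.0/21


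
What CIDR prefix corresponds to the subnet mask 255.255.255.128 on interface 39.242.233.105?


Binary: 11111111.11111111.11111111.10000000
Count leading 1s
Prefix: /25


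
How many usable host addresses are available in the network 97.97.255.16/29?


Host bits = 32 - 29 = 3
Total addresses = 2^3 = 8
Usable = total - 2 (network and broadcast)
Usable hosts: 6


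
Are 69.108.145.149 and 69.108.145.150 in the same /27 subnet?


Mask: 255.255.255.224
69.108.145.149 AND mask = 69.108.145.128
69.108.145.150 AND mask = 69.108.145.128
Yes, same subnet (69.108.145.128)


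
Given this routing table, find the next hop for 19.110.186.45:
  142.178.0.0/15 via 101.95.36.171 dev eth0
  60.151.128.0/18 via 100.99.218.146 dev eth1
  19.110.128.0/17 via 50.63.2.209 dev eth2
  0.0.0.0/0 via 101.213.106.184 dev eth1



Longest prefix match for 19.110.186.45:
  /15 142.178.0.0: no
  /18 60.151.128.0: no
  /17 19.110.128.0: MATCH
  /0 0.0.0.0: MATCH
Selected: next-hop 50.63.2.209 via eth2 (matched /17)


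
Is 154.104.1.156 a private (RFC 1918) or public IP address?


RFC 1918 private ranges:
  10.0.0.0/8 (10.0.0.0 - 10.255.255.255)
  172.16.0.0/12 (172.16.0.0 - 172.31.255.255)
  192.168.0.0/16 (192.168.0.0 - 192.168.255.255)
Public (not in any RFC 1918 range)


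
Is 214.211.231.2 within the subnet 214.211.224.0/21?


Subnet network: 214.211.224.0
Test IP AND mask: 214.211.224.0
Yes, 214.211.231.2 is in 214.211.224.0/21


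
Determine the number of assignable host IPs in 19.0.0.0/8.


Host bits = 32 - 8 = 24
Total addresses = 2^24 = 16777216
Usable = total - 2 (network and broadcast)
Usable hosts: 16777214


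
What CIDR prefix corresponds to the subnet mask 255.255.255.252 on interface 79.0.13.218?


Binary: 11111111.11111111.11111111.11111100
Count leading 1s
Prefix: /30


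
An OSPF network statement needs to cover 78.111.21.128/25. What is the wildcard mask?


Subnet mask: 255.255.255.128
Wildcard = 255.255.255.255 - subnet mask
255 - 255 = 0
255 - 255 = 0
255 - 255 = 0
255 - 128 = 127
Wildcard: 0.0.0.127


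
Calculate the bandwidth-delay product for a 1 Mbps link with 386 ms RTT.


BDP = bandwidth * RTT
= 1 Mbps * 386 ms
= 1 * 1e6 * 386 / 1000 bits
= 386000 bits
= 48250 bytes
= 47.1191 KB
BDP = 386000 bits (48250 bytes)


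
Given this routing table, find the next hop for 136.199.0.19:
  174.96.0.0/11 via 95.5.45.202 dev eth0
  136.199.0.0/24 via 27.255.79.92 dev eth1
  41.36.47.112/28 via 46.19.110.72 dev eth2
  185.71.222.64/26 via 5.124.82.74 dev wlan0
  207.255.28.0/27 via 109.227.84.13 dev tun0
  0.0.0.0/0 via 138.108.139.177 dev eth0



Longest prefix match for 136.199.0.19:
  /11 174.96.0.0: no
  /24 136.199.0.0: MATCH
  /28 41.36.47.112: no
  /26 185.71.222.64: no
  /27 207.255.28.0: no
  /0 0.0.0.0: MATCH
Selected: next-hop 27.255.79.92 via eth1 (matched /24)


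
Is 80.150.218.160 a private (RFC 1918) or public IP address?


RFC 1918 private ranges:
  10.0.0.0/8 (10.0.0.0 - 10.255.255.255)
  172.16.0.0/12 (172.16.0.0 - 172.31.255.255)
  192.168.0.0/16 (192.168.0.0 - 192.168.255.255)
Public (not in any RFC 1918 range)


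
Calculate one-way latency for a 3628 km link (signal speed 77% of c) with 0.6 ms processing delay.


Speed = 0.77 * 3e5 km/s = 231000 km/s
Propagation delay = 3628 / 231000 = 0.0157 s = 15.7056 ms
Processing delay = 0.6 ms
Total one-way latency = 16.3056 ms


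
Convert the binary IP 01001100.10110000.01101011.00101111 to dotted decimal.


01001100 = 76
10110000 = 176
01101011 = 107
00101111 = 47
IP: 76.176.107.47


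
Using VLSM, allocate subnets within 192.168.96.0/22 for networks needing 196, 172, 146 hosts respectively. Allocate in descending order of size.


196 hosts -> /24 (254 usable): 192.168.96.0/24
172 hosts -> /24 (254 usable): 192.168.97.0/24
146 hosts -> /24 (254 usable): 192.168.98.0/24
Allocation: 192.168.96.0/24 (196 hosts, 254 usable); 192.168.97.0/24 (172 hosts, 254 usable); 192.168.98.0/24 (146 hosts, 254 usable)


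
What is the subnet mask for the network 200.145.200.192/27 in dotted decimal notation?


/27 means 27 network bits, 5 host bits
Binary: 11111111111111111111111111100000
Mask: 255.255.255.224


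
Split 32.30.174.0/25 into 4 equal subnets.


New prefix = 25 + 2 = 27
Each subnet has 32 addresses
  32.30.174.0/27
  32.30.174.32/27
  32.30.174.64/27
  32.30.174.96/27
Subnets: 32.30.174.0/27, 32.30.174.32/27, 32.30.174.64/27, 32.30.174.96/27


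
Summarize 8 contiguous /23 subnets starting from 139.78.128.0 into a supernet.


Original prefix: /23
Number of subnets: 8 = 2^3
New prefix = 23 - 3 = 20
Supernet: 139.78.128.0/20


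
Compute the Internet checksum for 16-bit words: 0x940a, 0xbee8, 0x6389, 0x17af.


Sum all words (with carry folding):
+ 0x940a = 0x940a
+ 0xbee8 = 0x52f3
+ 0x6389 = 0xb67c
+ 0x17af = 0xce2b
One's complement: ~0xce2b
Checksum = 0x31d4


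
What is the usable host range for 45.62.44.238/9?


Network: 45.0.0.0
Broadcast: 45.127.255.255
First usable = network + 1
Last usable = broadcast - 1
Range: 45.0.0.1 to 45.127.255.254


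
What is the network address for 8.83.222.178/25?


IP:   00001000.01010011.11011110.10110010
Mask: 11111111.11111111.11111111.10000000
AND operation:
Net:  00001000.01010011.11011110.10000000
Network: 8.83.222.128/25


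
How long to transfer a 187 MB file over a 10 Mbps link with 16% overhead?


Effective throughput = 10 * (1 - 16/100) = 8.4 Mbps
File size in Mb = 187 * 8 = 1496 Mb
Time = 1496 / 8.4
Time = 178.0952 seconds


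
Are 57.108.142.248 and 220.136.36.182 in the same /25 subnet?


Mask: 255.255.255.128
57.108.142.248 AND mask = 57.108.142.128
220.136.36.182 AND mask = 220.136.36.128
No, different subnets (57.108.142.128 vs 220.136.36.128)


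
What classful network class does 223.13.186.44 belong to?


First octet: 223
Binary: 11011111
110xxxxx -> Class C (192-223)
Class C, default mask 255.255.255.0 (/24)


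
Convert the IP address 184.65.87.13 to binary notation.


184 = 10111000
65 = 01000001
87 = 01010111
13 = 00001101
Binary: 10111000.01000001.01010111.00001101


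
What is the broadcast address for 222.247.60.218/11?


Network: 222.224.0.0/11
Host bits = 21
Set all host bits to 1:
Broadcast: 222.255.255.255


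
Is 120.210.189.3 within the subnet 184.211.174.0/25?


Subnet network: 184.211.174.0
Test IP AND mask: 120.210.189.0
No, 120.210.189.3 is not in 184.211.174.0/25


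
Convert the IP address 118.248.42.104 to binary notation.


118 = 01110110
248 = 11111000
42 = 00101010
104 = 01101000
Binary: 01110110.11111000.00101010.01101000


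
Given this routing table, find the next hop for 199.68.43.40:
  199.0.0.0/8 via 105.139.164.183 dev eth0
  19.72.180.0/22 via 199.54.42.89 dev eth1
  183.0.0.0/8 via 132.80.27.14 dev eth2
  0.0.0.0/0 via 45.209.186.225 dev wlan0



Longest prefix match for 199.68.43.40:
  /8 199.0.0.0: MATCH
  /22 19.72.180.0: no
  /8 183.0.0.0: no
  /0 0.0.0.0: MATCH
Selected: next-hop 105.139.164.183 via eth0 (matched /8)


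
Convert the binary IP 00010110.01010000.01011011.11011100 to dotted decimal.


00010110 = 22
01010000 = 80
01011011 = 91
11011100 = 220
IP: 22.80.91.220


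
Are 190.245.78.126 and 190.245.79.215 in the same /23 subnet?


Mask: 255.255.254.0
190.245.78.126 AND mask = 190.245.78.0
190.245.79.215 AND mask = 190.245.78.0
Yes, same subnet (190.245.78.0)


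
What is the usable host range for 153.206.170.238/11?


Network: 153.192.0.0
Broadcast: 153.223.255.255
First usable = network + 1
Last usable = broadcast - 1
Range: 153.192.0.1 to 153.223.255.254


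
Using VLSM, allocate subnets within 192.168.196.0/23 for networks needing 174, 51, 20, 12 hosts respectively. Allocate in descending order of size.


174 hosts -> /24 (254 usable): 192.168.196.0/24
51 hosts -> /26 (62 usable): 192.168.197.0/26
20 hosts -> /27 (30 usable): 192.168.197.64/27
12 hosts -> /28 (14 usable): 192.168.197.96/28
Allocation: 192.168.196.0/24 (174 hosts, 254 usable); 192.168.197.0/26 (51 hosts, 62 usable); 192.168.197.64/27 (20 hosts, 30 usable); 192.168.197.96/28 (12 hosts, 14 usable)


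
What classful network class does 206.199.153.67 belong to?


First octet: 206
Binary: 11001110
110xxxxx -> Class C (192-223)
Class C, default mask 255.255.255.0 (/24)


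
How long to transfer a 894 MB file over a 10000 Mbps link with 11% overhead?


Effective throughput = 10000 * (1 - 11/100) = 8900 Mbps
File size in Mb = 894 * 8 = 7152 Mb
Time = 7152 / 8900
Time = 0.8036 seconds


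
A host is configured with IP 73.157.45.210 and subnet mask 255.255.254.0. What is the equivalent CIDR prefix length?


Binary: 11111111.11111111.11111110.00000000
Count leading 1s
Prefix: /23


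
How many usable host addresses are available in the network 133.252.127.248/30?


Host bits = 32 - 30 = 2
Total addresses = 2^2 = 4
Usable = total - 2 (network and broadcast)
Usable hosts: 2


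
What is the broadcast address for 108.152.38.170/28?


Network: 108.152.38.160/28
Host bits = 4
Set all host bits to 1:
Broadcast: 108.152.38.175


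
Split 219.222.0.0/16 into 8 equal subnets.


New prefix = 16 + 3 = 19
Each subnet has 8192 addresses
  219.222.0.0/19
  219.222.32.0/19
  219.222.64.0/19
  219.222.96.0/19
  219.222.128.0/19
  219.222.160.0/19
  219.222.192.0/19
  219.222.224.0/19
Subnets: 219.222.0.0/19, 219.222.32.0/19, 219.222.64.0/19, 219.222.96.0/19, 219.222.128.0/19, 219.222.160.0/19, 219.222.192.0/19, 219.222.224.0/19


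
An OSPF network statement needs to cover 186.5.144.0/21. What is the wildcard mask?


Subnet mask: 255.255.248.0
Wildcard = 255.255.255.255 - subnet mask
255 - 255 = 0
255 - 255 = 0
255 - 248 = 7
255 - 0 = 255
Wildcard: 0.0.7.255


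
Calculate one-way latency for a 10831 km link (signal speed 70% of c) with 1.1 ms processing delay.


Speed = 0.7 * 3e5 km/s = 210000 km/s
Propagation delay = 10831 / 210000 = 0.0516 s = 51.5762 ms
Processing delay = 1.1 ms
Total one-way latency = 52.6762 ms


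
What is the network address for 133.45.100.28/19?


IP:   10000101.00101101.01100100.00011100
Mask: 11111111.11111111.11100000.00000000
AND operation:
Net:  10000101.00101101.01100000.00000000
Network: 133.45.96.0/19


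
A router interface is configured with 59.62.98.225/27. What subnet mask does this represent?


/27 means 27 network bits, 5 host bits
Binary: 11111111111111111111111111100000
Mask: 255.255.255.224


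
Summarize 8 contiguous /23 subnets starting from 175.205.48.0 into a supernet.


Original prefix: /23
Number of subnets: 8 = 2^3
New prefix = 23 - 3 = 20
Supernet: 175.205.48.0/20


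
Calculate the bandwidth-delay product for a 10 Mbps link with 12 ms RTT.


BDP = bandwidth * RTT
= 10 Mbps * 12 ms
= 10 * 1e6 * 12 / 1000 bits
= 120000 bits
= 15000 bytes
= 14.6484 KB
BDP = 120000 bits (15000 bytes)


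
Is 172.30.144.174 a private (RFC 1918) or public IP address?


RFC 1918 private ranges:
  10.0.0.0/8 (10.0.0.0 - 10.255.255.255)
  172.16.0.0/12 (172.16.0.0 - 172.31.255.255)
  192.168.0.0/16 (192.168.0.0 - 192.168.255.255)
Private (in 172.16.0.0/12)


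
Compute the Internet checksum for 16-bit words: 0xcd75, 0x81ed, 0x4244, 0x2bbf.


Sum all words (with carry folding):
+ 0xcd75 = 0xcd75
+ 0x81ed = 0x4f63
+ 0x4244 = 0x91a7
+ 0x2bbf = 0xbd66
One's complement: ~0xbd66
Checksum = 0x4299


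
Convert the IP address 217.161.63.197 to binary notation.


217 = 11011001
161 = 10100001
63 = 00111111
197 = 11000101
Binary: 11011001.10100001.00111111.11000101


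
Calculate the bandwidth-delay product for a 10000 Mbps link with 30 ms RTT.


BDP = bandwidth * RTT
= 10000 Mbps * 30 ms
= 10000 * 1e6 * 30 / 1000 bits
= 300000000 bits
= 37500000 bytes
= 36621.0938 KB
BDP = 300000000 bits (37500000 bytes)


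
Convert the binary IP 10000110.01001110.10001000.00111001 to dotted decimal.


10000110 = 134
01001110 = 78
10001000 = 136
00111001 = 57
IP: 134.78.136.57


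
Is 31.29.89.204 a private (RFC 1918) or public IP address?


RFC 1918 private ranges:
  10.0.0.0/8 (10.0.0.0 - 10.255.255.255)
  172.16.0.0/12 (172.16.0.0 - 172.31.255.255)
  192.168.0.0/16 (192.168.0.0 - 192.168.255.255)
Public (not in any RFC 1918 range)


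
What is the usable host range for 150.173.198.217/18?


Network: 150.173.192.0
Broadcast: 150.173.255.255
First usable = network + 1
Last usable = broadcast - 1
Range: 150.173.192.1 to 150.173.255.254


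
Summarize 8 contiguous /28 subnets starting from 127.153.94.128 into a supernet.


Original prefix: /28
Number of subnets: 8 = 2^3
New prefix = 28 - 3 = 25
Supernet: 127.153.94.128/25


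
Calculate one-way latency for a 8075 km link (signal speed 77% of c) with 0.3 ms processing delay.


Speed = 0.77 * 3e5 km/s = 231000 km/s
Propagation delay = 8075 / 231000 = 0.035 s = 34.9567 ms
Processing delay = 0.3 ms
Total one-way latency = 35.2567 ms


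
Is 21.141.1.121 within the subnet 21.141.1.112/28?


Subnet network: 21.141.1.112
Test IP AND mask: 21.141.1.112
Yes, 21.141.1.121 is in 21.141.1.112/28


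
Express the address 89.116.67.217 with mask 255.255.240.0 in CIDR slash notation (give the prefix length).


Binary: 11111111.11111111.11110000.00000000
Count leading 1s
Prefix: /20


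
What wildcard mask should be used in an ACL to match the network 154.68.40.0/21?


Subnet mask: 255.255.248.0
Wildcard = 255.255.255.255 - subnet mask
255 - 255 = 0
255 - 255 = 0
255 - 248 = 7
255 - 0 = 255
Wildcard: 0.0.7.255


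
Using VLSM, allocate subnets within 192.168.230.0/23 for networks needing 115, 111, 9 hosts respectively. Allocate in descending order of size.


115 hosts -> /25 (126 usable): 192.168.230.0/25
111 hosts -> /25 (126 usable): 192.168.230.128/25
9 hosts -> /28 (14 usable): 192.168.231.0/28
Allocation: 192.168.230.0/25 (115 hosts, 126 usable); 192.168.230.128/25 (111 hosts, 126 usable); 192.168.231.0/28 (9 hosts, 14 usable)


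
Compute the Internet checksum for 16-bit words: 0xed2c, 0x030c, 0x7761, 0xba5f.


Sum all words (with carry folding):
+ 0xed2c = 0xed2c
+ 0x030c = 0xf038
+ 0x7761 = 0x679a
+ 0xba5f = 0x21fa
One's complement: ~0x21fa
Checksum = 0xde05


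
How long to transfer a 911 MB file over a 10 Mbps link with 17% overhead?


Effective throughput = 10 * (1 - 17/100) = 8.3 Mbps
File size in Mb = 911 * 8 = 7288 Mb
Time = 7288 / 8.3
Time = 878.0723 seconds


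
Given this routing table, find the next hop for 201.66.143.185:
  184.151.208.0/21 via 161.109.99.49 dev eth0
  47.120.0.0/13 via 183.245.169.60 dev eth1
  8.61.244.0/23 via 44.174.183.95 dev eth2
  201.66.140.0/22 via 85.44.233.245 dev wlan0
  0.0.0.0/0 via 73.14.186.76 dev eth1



Longest prefix match for 201.66.143.185:
  /21 184.151.208.0: no
  /13 47.120.0.0: no
  /23 8.61.244.0: no
  /22 201.66.140.0: MATCH
  /0 0.0.0.0: MATCH
Selected: next-hop 85.44.233.245 via wlan0 (matched /22)


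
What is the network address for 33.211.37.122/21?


IP:   00100001.11010011.00100101.01111010
Mask: 11111111.11111111.11111000.00000000
AND operation:
Net:  00100001.11010011.00100000.00000000
Network: 33.211.32.0/21


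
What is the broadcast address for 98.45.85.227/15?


Network: 98.44.0.0/15
Host bits = 17
Set all host bits to 1:
Broadcast: 98.45.255.255


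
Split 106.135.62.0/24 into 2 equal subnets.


New prefix = 24 + 1 = 25
Each subnet has 128 addresses
  106.135.62.0/25
  106.135.62.128/25
Subnets: 106.135.62.0/25, 106.135.62.128/25


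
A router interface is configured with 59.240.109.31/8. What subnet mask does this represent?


/8 means 8 network bits, 24 host bits
Binary: 11111111000000000000000000000000
Mask: 255.0.0.0


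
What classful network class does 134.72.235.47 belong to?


First octet: 134
Binary: 10000110
10xxxxxx -> Class B (128-191)
Class B, default mask 255.255.0.0 (/16)


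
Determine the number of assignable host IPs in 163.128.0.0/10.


Host bits = 32 - 10 = 22
Total addresses = 2^22 = 4194304
Usable = total - 2 (network and broadcast)
Usable hosts: 4194302


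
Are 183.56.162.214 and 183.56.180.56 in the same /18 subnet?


Mask: 255.255.192.0
183.56.162.214 AND mask = 183.56.128.0
183.56.180.56 AND mask = 183.56.128.0
Yes, same subnet (183.56.128.0)


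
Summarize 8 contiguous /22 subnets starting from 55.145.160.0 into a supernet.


Original prefix: /22
Number of subnets: 8 = 2^3
New prefix = 22 - 3 = 19
Supernet: 55.145.160.0/19


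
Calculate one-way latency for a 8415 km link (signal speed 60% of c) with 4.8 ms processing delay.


Speed = 0.6 * 3e5 km/s = 180000 km/s
Propagation delay = 8415 / 180000 = 0.0467 s = 46.75 ms
Processing delay = 4.8 ms
Total one-way latency = 51.55 ms


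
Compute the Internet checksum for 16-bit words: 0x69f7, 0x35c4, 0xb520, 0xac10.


Sum all words (with carry folding):
+ 0x69f7 = 0x69f7
+ 0x35c4 = 0x9fbb
+ 0xb520 = 0x54dc
+ 0xac10 = 0x00ed
One's complement: ~0x00ed
Checksum = 0xff12


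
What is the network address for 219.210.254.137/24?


IP:   11011011.11010010.11111110.10001001
Mask: 11111111.11111111.11111111.00000000
AND operation:
Net:  11011011.11010010.11111110.00000000
Network: 219.210.254.0/24


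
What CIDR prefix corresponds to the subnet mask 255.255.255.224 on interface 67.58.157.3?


Binary: 11111111.11111111.11111111.11100000
Count leading 1s
Prefix: /27


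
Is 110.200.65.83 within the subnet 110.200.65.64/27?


Subnet network: 110.200.65.64
Test IP AND mask: 110.200.65.64
Yes, 110.200.65.83 is in 110.200.65.64/27


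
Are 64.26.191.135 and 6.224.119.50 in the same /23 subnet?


Mask: 255.255.254.0
64.26.191.135 AND mask = 64.26.190.0
6.224.119.50 AND mask = 6.224.118.0
No, different subnets (64.26.190.0 vs 6.224.118.0)


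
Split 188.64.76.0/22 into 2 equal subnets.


New prefix = 22 + 1 = 23
Each subnet has 512 addresses
  188.64.76.0/23
  188.64.78.0/23
Subnets: 188.64.76.0/23, 188.64.78.0/23


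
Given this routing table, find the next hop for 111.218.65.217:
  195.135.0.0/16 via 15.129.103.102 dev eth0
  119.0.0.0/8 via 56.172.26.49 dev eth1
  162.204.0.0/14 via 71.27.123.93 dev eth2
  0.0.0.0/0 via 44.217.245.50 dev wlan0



Longest prefix match for 111.218.65.217:
  /16 195.135.0.0: no
  /8 119.0.0.0: no
  /14 162.204.0.0: no
  /0 0.0.0.0: MATCH
Selected: next-hop 44.217.245.50 via wlan0 (matched /0)


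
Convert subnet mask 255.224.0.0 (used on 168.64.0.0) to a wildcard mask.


Subnet mask: 255.224.0.0
Wildcard = 255.255.255.255 - subnet mask
255 - 255 = 0
255 - 224 = 31
255 - 0 = 255
255 - 0 = 255
Wildcard: 0.31.255.255


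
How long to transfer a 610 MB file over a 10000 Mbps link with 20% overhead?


Effective throughput = 10000 * (1 - 20/100) = 8000 Mbps
File size in Mb = 610 * 8 = 4880 Mb
Time = 4880 / 8000
Time = 0.61 seconds


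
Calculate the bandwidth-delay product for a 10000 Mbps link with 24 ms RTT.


BDP = bandwidth * RTT
= 10000 Mbps * 24 ms
= 10000 * 1e6 * 24 / 1000 bits
= 240000000 bits
= 30000000 bytes
= 29296.875 KB
BDP = 240000000 bits (30000000 bytes)


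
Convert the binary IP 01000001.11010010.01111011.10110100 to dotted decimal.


01000001 = 65
11010010 = 210
01111011 = 123
10110100 = 180
IP: 65.210.123.180


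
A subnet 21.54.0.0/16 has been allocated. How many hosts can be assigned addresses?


Host bits = 32 - 16 = 16
Total addresses = 2^16 = 65536
Usable = total - 2 (network and broadcast)
Usable hosts: 65534


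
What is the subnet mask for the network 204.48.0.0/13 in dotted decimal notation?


/13 means 13 network bits, 19 host bits
Binary: 11111111111110000000000000000000
Mask: 255.248.0.0


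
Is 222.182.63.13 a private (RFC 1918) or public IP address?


RFC 1918 private ranges:
  10.0.0.0/8 (10.0.0.0 - 10.255.255.255)
  172.16.0.0/12 (172.16.0.0 - 172.31.255.255)
  192.168.0.0/16 (192.168.0.0 - 192.168.255.255)
Public (not in any RFC 1918 range)


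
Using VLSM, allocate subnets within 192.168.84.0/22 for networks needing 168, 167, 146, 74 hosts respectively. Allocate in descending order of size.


168 hosts -> /24 (254 usable): 192.168.84.0/24
167 hosts -> /24 (254 usable): 192.168.85.0/24
146 hosts -> /24 (254 usable): 192.168.86.0/24
74 hosts -> /25 (126 usable): 192.168.87.0/25
Allocation: 192.168.84.0/24 (168 hosts, 254 usable); 192.168.85.0/24 (167 hosts, 254 usable); 192.168.86.0/24 (146 hosts, 254 usable); 192.168.87.0/25 (74 hosts, 126 usable)


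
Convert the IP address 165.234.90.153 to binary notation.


165 = 10100101
234 = 11101010
90 = 01011010
153 = 10011001
Binary: 10100101.11101010.01011010.10011001


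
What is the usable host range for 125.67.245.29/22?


Network: 125.67.244.0
Broadcast: 125.67.247.255
First usable = network + 1
Last usable = broadcast - 1
Range: 125.67.244.1 to 125.67.247.254


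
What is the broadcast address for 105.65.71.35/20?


Network: 105.65.64.0/20
Host bits = 12
Set all host bits to 1:
Broadcast: 105.65.79.255


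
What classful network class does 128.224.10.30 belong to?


First octet: 128
Binary: 10000000
10xxxxxx -> Class B (128-191)
Class B, default mask 255.255.0.0 (/16)


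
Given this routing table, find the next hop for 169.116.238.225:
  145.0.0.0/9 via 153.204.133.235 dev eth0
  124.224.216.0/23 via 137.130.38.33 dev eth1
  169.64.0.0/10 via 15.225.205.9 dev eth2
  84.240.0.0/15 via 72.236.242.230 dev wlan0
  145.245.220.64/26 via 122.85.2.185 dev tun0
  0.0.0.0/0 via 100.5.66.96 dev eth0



Longest prefix match for 169.116.238.225:
  /9 145.0.0.0: no
  /23 124.224.216.0: no
  /10 169.64.0.0: MATCH
  /15 84.240.0.0: no
  /26 145.245.220.64: no
  /0 0.0.0.0: MATCH
Selected: next-hop 15.225.205.9 via eth2 (matched /10)


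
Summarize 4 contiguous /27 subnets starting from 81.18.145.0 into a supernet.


Original prefix: /27
Number of subnets: 4 = 2^2
New prefix = 27 - 2 = 25
Supernet: 81.18.145.0/25


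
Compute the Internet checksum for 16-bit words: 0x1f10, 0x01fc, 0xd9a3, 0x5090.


Sum all words (with carry folding):
+ 0x1f10 = 0x1f10
+ 0x01fc = 0x210c
+ 0xd9a3 = 0xfaaf
+ 0x5090 = 0x4b40
One's complement: ~0x4b40
Checksum = 0xb4bf


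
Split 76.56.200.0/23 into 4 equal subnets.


New prefix = 23 + 2 = 25
Each subnet has 128 addresses
  76.56.200.0/25
  76.56.200.128/25
  76.56.201.0/25
  76.56.201.128/25
Subnets: 76.56.200.0/25, 76.56.200.128/25, 76.56.201.0/25, 76.56.201.128/25


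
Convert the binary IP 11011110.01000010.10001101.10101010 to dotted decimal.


11011110 = 222
01000010 = 66
10001101 = 141
10101010 = 170
IP: 222.66.141.170


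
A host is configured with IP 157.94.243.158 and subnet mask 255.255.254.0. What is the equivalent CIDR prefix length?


Binary: 11111111.11111111.11111110.00000000
Count leading 1s
Prefix: /23


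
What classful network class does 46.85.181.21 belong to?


First octet: 46
Binary: 00101110
0xxxxxxx -> Class A (1-126)
Class A, default mask 255.0.0.0 (/8)


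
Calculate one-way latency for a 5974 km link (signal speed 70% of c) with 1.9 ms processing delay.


Speed = 0.7 * 3e5 km/s = 210000 km/s
Propagation delay = 5974 / 210000 = 0.0284 s = 28.4476 ms
Processing delay = 1.9 ms
Total one-way latency = 30.3476 ms


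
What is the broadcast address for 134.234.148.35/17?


Network: 134.234.128.0/17
Host bits = 15
Set all host bits to 1:
Broadcast: 134.234.255.255


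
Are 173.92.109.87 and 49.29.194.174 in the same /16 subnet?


Mask: 255.255.0.0
173.92.109.87 AND mask = 173.92.0.0
49.29.194.174 AND mask = 49.29.0.0
No, different subnets (173.92.0.0 vs 49.29.0.0)


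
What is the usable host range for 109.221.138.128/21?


Network: 109.221.136.0
Broadcast: 109.221.143.255
First usable = network + 1
Last usable = broadcast - 1
Range: 109.221.136.1 to 109.221.143.254


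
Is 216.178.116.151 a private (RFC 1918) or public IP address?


RFC 1918 private ranges:
  10.0.0.0/8 (10.0.0.0 - 10.255.255.255)
  172.16.0.0/12 (172.16.0.0 - 172.31.255.255)
  192.168.0.0/16 (192.168.0.0 - 192.168.255.255)
Public (not in any RFC 1918 range)


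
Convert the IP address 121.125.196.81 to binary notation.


121 = 01111001
125 = 01111101
196 = 11000100
81 = 01010001
Binary: 01111001.01111101.11000100.01010001


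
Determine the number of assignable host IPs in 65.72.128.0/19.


Host bits = 32 - 19 = 13
Total addresses = 2^13 = 8192
Usable = total - 2 (network and broadcast)
Usable hosts: 8190


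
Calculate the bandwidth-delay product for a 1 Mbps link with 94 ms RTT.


BDP = bandwidth * RTT
= 1 Mbps * 94 ms
= 1 * 1e6 * 94 / 1000 bits
= 94000 bits
= 11750 bytes
= 11.4746 KB
BDP = 94000 bits (11750 bytes)


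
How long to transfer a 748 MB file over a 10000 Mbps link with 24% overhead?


Effective throughput = 10000 * (1 - 24/100) = 7600 Mbps
File size in Mb = 748 * 8 = 5984 Mb
Time = 5984 / 7600
Time = 0.7874 seconds


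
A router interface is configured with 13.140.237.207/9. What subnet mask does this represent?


/9 means 9 network bits, 23 host bits
Binary: 11111111100000000000000000000000
Mask: 255.128.0.0


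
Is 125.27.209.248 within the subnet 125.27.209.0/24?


Subnet network: 125.27.209.0
Test IP AND mask: 125.27.209.0
Yes, 125.27.209.248 is in 125.27.209.0/24


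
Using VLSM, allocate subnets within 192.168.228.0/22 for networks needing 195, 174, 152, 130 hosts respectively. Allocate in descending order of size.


195 hosts -> /24 (254 usable): 192.168.228.0/24
174 hosts -> /24 (254 usable): 192.168.229.0/24
152 hosts -> /24 (254 usable): 192.168.230.0/24
130 hosts -> /24 (254 usable): 192.168.231.0/24
Allocation: 192.168.228.0/24 (195 hosts, 254 usable); 192.168.229.0/24 (174 hosts, 254 usable); 192.168.230.0/24 (152 hosts, 254 usable); 192.168.231.0/24 (130 hosts, 254 usable)


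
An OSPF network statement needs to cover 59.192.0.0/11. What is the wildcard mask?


Subnet mask: 255.224.0.0
Wildcard = 255.255.255.255 - subnet mask
255 - 255 = 0
255 - 224 = 31
255 - 0 = 255
255 - 0 = 255
Wildcard: 0.31.255.255


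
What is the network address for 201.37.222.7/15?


IP:   11001001.00100101.11011110.00000111
Mask: 11111111.11111110.00000000.00000000
AND operation:
Net:  11001001.00100100.00000000.00000000
Network: 201.36.0.0/15


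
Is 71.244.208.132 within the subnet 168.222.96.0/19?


Subnet network: 168.222.96.0
Test IP AND mask: 71.244.192.0
No, 71.244.208.132 is not in 168.222.96.0/19


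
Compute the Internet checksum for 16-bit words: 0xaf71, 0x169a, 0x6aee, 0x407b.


Sum all words (with carry folding):
+ 0xaf71 = 0xaf71
+ 0x169a = 0xc60b
+ 0x6aee = 0x30fa
+ 0x407b = 0x7175
One's complement: ~0x7175
Checksum = 0x8e8a


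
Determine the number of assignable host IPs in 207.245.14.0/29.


Host bits = 32 - 29 = 3
Total addresses = 2^3 = 8
Usable = total - 2 (network and broadcast)
Usable hosts: 6


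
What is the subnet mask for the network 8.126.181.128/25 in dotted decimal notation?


/25 means 25 network bits, 7 host bits
Binary: 11111111111111111111111110000000
Mask: 255.255.255.128


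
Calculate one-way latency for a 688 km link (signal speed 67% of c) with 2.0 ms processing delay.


Speed = 0.67 * 3e5 km/s = 201000 km/s
Propagation delay = 688 / 201000 = 0.0034 s = 3.4229 ms
Processing delay = 2.0 ms
Total one-way latency = 5.4229 ms


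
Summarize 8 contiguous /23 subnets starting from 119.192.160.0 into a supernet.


Original prefix: /23
Number of subnets: 8 = 2^3
New prefix = 23 - 3 = 20
Supernet: 119.192.160.0/20


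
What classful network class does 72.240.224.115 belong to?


First octet: 72
Binary: 01001000
0xxxxxxx -> Class A (1-126)
Class A, default mask 255.0.0.0 (/8)


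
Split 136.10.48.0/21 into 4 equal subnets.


New prefix = 21 + 2 = 23
Each subnet has 512 addresses
  136.10.48.0/23
  136.10.50.0/23
  136.10.52.0/23
  136.10.54.0/23
Subnets: 136.10.48.0/23, 136.10.50.0/23, 136.10.52.0/23, 136.10.54.0/23


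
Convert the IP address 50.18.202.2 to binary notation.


50 = 00110010
18 = 00010010
202 = 11001010
2 = 00000010
Binary: 00110010.00010010.11001010.00000010


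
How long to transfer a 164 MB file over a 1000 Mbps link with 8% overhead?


Effective throughput = 1000 * (1 - 8/100) = 920 Mbps
File size in Mb = 164 * 8 = 1312 Mb
Time = 1312 / 920
Time = 1.4261 seconds


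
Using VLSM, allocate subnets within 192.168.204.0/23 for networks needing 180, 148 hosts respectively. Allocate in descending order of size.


180 hosts -> /24 (254 usable): 192.168.204.0/24
148 hosts -> /24 (254 usable): 192.168.205.0/24
Allocation: 192.168.204.0/24 (180 hosts, 254 usable); 192.168.205.0/24 (148 hosts, 254 usable)


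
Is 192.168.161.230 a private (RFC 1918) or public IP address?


RFC 1918 private ranges:
  10.0.0.0/8 (10.0.0.0 - 10.255.255.255)
  172.16.0.0/12 (172.16.0.0 - 172.31.255.255)
  192.168.0.0/16 (192.168.0.0 - 192.168.255.255)
Private (in 192.168.0.0/16)


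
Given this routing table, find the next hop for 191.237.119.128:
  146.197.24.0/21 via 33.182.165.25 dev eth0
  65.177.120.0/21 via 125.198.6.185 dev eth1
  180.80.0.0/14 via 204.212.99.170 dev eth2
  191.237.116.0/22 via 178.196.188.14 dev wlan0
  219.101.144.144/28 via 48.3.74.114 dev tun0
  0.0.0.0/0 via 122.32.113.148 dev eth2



Longest prefix match for 191.237.119.128:
  /21 146.197.24.0: no
  /21 65.177.120.0: no
  /14 180.80.0.0: no
  /22 191.237.116.0: MATCH
  /28 219.101.144.144: no
  /0 0.0.0.0: MATCH
Selected: next-hop 178.196.188.14 via wlan0 (matched /22)


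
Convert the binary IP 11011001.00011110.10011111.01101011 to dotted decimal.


11011001 = 217
00011110 = 30
10011111 = 159
01101011 = 107
IP: 217.30.159.107


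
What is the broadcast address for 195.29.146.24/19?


Network: 195.29.128.0/19
Host bits = 13
Set all host bits to 1:
Broadcast: 195.29.159.255


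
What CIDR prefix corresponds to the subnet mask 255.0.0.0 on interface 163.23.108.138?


Binary: 11111111.00000000.00000000.00000000
Count leading 1s
Prefix: /8


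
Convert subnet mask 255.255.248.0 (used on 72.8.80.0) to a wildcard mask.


Subnet mask: 255.255.248.0
Wildcard = 255.255.255.255 - subnet mask
255 - 255 = 0
255 - 255 = 0
255 - 248 = 7
255 - 0 = 255
Wildcard: 0.0.7.255


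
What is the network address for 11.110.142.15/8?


IP:   00001011.01101110.10001110.00001111
Mask: 11111111.00000000.00000000.00000000
AND operation:
Net:  00001011.00000000.00000000.00000000
Network: 11.0.0.0/8


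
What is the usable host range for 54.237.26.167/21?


Network: 54.237.24.0
Broadcast: 54.237.31.255
First usable = network + 1
Last usable = broadcast - 1
Range: 54.237.24.1 to 54.237.31.254


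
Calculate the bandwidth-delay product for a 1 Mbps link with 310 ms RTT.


BDP = bandwidth * RTT
= 1 Mbps * 310 ms
= 1 * 1e6 * 310 / 1000 bits
= 310000 bits
= 38750 bytes
= 37.8418 KB
BDP = 310000 bits (38750 bytes)


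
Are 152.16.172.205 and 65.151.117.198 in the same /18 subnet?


Mask: 255.255.192.0
152.16.172.205 AND mask = 152.16.128.0
65.151.117.198 AND mask = 65.151.64.0
No, different subnets (152.16.128.0 vs 65.151.64.0)
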